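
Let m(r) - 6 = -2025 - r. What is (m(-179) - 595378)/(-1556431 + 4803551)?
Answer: -298609/1623560 ≈ -0.18392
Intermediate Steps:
m(r) = -2019 - r (m(r) = 6 + (-2025 - r) = -2019 - r)
(m(-179) - 595378)/(-1556431 + 4803551) = ((-2019 - 1*(-179)) - 595378)/(-1556431 + 4803551) = ((-2019 + 179) - 595378)/3247120 = (-1840 - 595378)*(1/3247120) = -597218*1/3247120 = -298609/1623560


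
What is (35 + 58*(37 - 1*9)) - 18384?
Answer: -16725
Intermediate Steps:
(35 + 58*(37 - 1*9)) - 18384 = (35 + 58*(37 - 9)) - 18384 = (35 + 58*28) - 18384 = (35 + 1624) - 18384 = 1659 - 18384 = -16725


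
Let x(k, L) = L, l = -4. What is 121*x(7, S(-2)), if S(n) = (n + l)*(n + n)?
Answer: 2904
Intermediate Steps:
S(n) = 2*n*(-4 + n) (S(n) = (n - 4)*(n + n) = (-4 + n)*(2*n) = 2*n*(-4 + n))
121*x(7, S(-2)) = 121*(2*(-2)*(-4 - 2)) = 121*(2*(-2)*(-6)) = 121*24 = 2904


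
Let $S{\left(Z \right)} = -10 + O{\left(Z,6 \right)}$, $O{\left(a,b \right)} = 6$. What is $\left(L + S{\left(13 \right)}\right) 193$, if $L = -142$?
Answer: $-28178$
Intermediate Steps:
$S{\left(Z \right)} = -4$ ($S{\left(Z \right)} = -10 + 6 = -4$)
$\left(L + S{\left(13 \right)}\right) 193 = \left(-142 - 4\right) 193 = \left(-146\right) 193 = -28178$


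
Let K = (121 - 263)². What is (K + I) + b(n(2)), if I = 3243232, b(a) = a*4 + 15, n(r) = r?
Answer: 3263419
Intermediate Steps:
K = 20164 (K = (-142)² = 20164)
b(a) = 15 + 4*a (b(a) = 4*a + 15 = 15 + 4*a)
(K + I) + b(n(2)) = (20164 + 3243232) + (15 + 4*2) = 3263396 + (15 + 8) = 3263396 + 23 = 3263419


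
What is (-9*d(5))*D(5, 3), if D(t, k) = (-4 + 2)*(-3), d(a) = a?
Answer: -270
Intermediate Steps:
D(t, k) = 6 (D(t, k) = -2*(-3) = 6)
(-9*d(5))*D(5, 3) = -9*5*6 = -45*6 = -270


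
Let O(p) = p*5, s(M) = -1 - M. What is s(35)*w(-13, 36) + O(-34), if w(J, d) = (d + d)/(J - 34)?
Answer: -5398/47 ≈ -114.85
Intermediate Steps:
w(J, d) = 2*d/(-34 + J) (w(J, d) = (2*d)/(-34 + J) = 2*d/(-34 + J))
O(p) = 5*p
s(35)*w(-13, 36) + O(-34) = (-1 - 1*35)*(2*36/(-34 - 13)) + 5*(-34) = (-1 - 35)*(2*36/(-47)) - 170 = -72*36*(-1)/47 - 170 = -36*(-72/47) - 170 = 2592/47 - 170 = -5398/47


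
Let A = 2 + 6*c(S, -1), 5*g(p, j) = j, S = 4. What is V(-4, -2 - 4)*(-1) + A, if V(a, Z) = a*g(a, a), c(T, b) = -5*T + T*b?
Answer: -726/5 ≈ -145.20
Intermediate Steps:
g(p, j) = j/5
V(a, Z) = a²/5 (V(a, Z) = a*(a/5) = a²/5)
A = -142 (A = 2 + 6*(4*(-5 - 1)) = 2 + 6*(4*(-6)) = 2 + 6*(-24) = 2 - 144 = -142)
V(-4, -2 - 4)*(-1) + A = ((⅕)*(-4)²)*(-1) - 142 = ((⅕)*16)*(-1) - 142 = (16/5)*(-1) - 142 = -16/5 - 142 = -726/5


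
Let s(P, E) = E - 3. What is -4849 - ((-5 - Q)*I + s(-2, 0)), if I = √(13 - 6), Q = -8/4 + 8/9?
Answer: -4846 + 35*√7/9 ≈ -4835.7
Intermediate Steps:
s(P, E) = -3 + E
Q = -10/9 (Q = -8*¼ + 8*(⅑) = -2 + 8/9 = -10/9 ≈ -1.1111)
I = √7 ≈ 2.6458
-4849 - ((-5 - Q)*I + s(-2, 0)) = -4849 - ((-5 - 1*(-10/9))*√7 + (-3 + 0)) = -4849 - ((-5 + 10/9)*√7 - 3) = -4849 - (-35*√7/9 - 3) = -4849 - (-3 - 35*√7/9) = -4849 + (3 + 35*√7/9) = -4846 + 35*√7/9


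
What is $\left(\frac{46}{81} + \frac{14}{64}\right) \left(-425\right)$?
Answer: $- \frac{866575}{2592} \approx -334.33$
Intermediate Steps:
$\left(\frac{46}{81} + \frac{14}{64}\right) \left(-425\right) = \left(46 \cdot \frac{1}{81} + 14 \cdot \frac{1}{64}\right) \left(-425\right) = \left(\frac{46}{81} + \frac{7}{32}\right) \left(-425\right) = \frac{2039}{2592} \left(-425\right) = - \frac{866575}{2592}$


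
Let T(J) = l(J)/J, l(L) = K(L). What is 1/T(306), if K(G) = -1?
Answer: -306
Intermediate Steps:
l(L) = -1
T(J) = -1/J
1/T(306) = 1/(-1/306) = -306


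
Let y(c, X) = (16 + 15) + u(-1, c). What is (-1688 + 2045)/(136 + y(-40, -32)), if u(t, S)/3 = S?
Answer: 357/47 ≈ 7.5957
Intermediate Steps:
u(t, S) = 3*S
y(c, X) = 31 + 3*c (y(c, X) = (16 + 15) + 3*c = 31 + 3*c)
(-1688 + 2045)/(136 + y(-40, -32)) = (-1688 + 2045)/(136 + (31 + 3*(-40))) = 357/(136 + (31 - 120)) = 357/(136 - 89) = 357/47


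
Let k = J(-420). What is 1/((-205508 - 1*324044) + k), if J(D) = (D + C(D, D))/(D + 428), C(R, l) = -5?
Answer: -8/4236841 ≈ -1.8882e-6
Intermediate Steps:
J(D) = (-5 + D)/(428 + D) (J(D) = (D - 5)/(D + 428) = (-5 + D)/(428 + D))
k = -425/8 (k = (-5 - 420)/(428 - 420) = -425/8 ≈ -53.125)
1/((-205508 - 1*324044) + k) = 1/((-205508 - 1*324044) - 425/8) = 1/((-205508 - 324044) - 425/8) = 1/(-529552 - 425/8) = 1/(-4236841/8) = -8/4236841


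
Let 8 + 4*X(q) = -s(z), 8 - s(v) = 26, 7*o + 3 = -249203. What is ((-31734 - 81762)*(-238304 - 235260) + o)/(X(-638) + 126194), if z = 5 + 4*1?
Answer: 752466178004/1766751 ≈ 4.2590e+5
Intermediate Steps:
o = -249206/7 (o = -3/7 + (1/7)*(-249203) = -3/7 - 249203/7 = -249206/7 ≈ -35601.)
z = 9 (z = 5 + 4 = 9)
s(v) = -18 (s(v) = 8 - 1*26 = 8 - 26 = -18)
X(q) = 5/2 (X(q) = -2 + (-1*(-18))/4 = -2 + (1/4)*18 = -2 + 9/2 = 5/2)
((-31734 - 81762)*(-238304 - 235260) + o)/(X(-638) + 126194) = ((-31734 - 81762)*(-238304 - 235260) - 249206/7)/(5/2 + 126194) = (-113496*(-473564) - 249206/7)/(252393/2) = (53747619744 - 249206/7)*(2/252393) = (376233089002/7)*(2/252393) = 752466178004/1766751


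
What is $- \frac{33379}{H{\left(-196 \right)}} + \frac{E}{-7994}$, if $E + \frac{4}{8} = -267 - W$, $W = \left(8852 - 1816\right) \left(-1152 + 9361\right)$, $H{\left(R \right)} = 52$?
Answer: $\frac{342078179}{51961} \approx 6583.4$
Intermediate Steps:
$W = 57758524$ ($W = 7036 \cdot 8209 = 57758524$)
$E = - \frac{115517583}{2}$ ($E = - \frac{1}{2} - 57758791 = - \frac{115517583}{2} \approx -5.7759 \cdot 10^{7}$)
$- \frac{33379}{H{\left(-196 \right)}} + \frac{E}{-7994} = - \frac{33379}{52} - \frac{115517583}{2 \left(-7994\right)} = \left(-33379\right) \frac{1}{52} - - \frac{115517583}{15988} = - \frac{33379}{52} + \frac{115517583}{15988} = \frac{342078179}{51961}$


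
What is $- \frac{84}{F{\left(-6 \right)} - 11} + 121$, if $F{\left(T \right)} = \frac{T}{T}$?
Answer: $\frac{647}{5} \approx 129.4$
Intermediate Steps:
$F{\left(T \right)} = 1$
$- \frac{84}{F{\left(-6 \right)} - 11} + 121 = - \frac{84}{1 - 11} + 121 = - \frac{84}{-10} + 121 = \left(-84\right) \left(- \frac{1}{10}\right) + 121 = \frac{42}{5} + 121 = \frac{647}{5}$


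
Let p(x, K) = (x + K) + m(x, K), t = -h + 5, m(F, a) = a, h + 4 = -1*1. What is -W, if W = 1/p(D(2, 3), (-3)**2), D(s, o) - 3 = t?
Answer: -1/31 ≈ -0.032258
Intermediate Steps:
h = -5 (h = -4 - 1*1 = -4 - 1 = -5)
t = 10 (t = -1*(-5) + 5 = 5 + 5 = 10)
D(s, o) = 13 (D(s, o) = 3 + 10 = 13)
p(x, K) = x + 2*K (p(x, K) = (x + K) + K = (K + x) + K = x + 2*K)
W = 1/31 (W = 1/(13 + 2*(-3)**2) = 1/(13 + 2*9) = 1/(13 + 18) = 1/31 ≈ 0.032258)
-W = -1*1/31 = -1/31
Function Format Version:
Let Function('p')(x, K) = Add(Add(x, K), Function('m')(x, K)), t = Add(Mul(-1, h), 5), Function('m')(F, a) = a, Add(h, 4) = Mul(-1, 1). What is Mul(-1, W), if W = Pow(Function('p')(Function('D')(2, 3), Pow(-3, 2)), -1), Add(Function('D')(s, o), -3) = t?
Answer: Rational(-1, 31) ≈ -0.032258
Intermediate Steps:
h = -5 (h = Add(-4, Mul(-1, 1)) = Add(-4, -1) = -5)
t = 10 (t = Add(Mul(-1, -5), 5) = Add(5, 5) = 10)
Function('D')(s, o) = 13 (Function('D')(s, o) = Add(3, 10) = 13)
Function('p')(x, K) = Add(x, Mul(2, K)) (Function('p')(x, K) = Add(Add(x, K), K) = Add(Add(K, x), K) = Add(x, Mul(2, K)))
W = Rational(1, 31) (W = Pow(Add(13, Mul(2, Pow(-3, 2))), -1) = Pow(Add(13, Mul(2, 9)), -1) = Pow(Add(13, 18), -1) = Pow(31, -1) = Rational(1, 31) ≈ 0.032258)
Mul(-1, W) = Mul(-1, Rational(1, 31)) = Rational(-1, 31)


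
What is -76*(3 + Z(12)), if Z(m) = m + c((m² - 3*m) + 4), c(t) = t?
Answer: -9652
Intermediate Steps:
Z(m) = 4 + m² - 2*m (Z(m) = m + ((m² - 3*m) + 4) = m + (4 + m² - 3*m) = 4 + m² - 2*m)
-76*(3 + Z(12)) = -76*(3 + (4 + 12² - 2*12)) = -76*(3 + (4 + 144 - 24)) = -76*(3 + 124) = -76*127 = -9652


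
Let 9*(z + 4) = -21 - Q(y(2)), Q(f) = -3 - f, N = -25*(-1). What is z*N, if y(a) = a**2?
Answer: -1250/9 ≈ -138.89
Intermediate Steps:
N = 25
z = -50/9 (z = -4 + (-21 - (-3 - 1*2**2))/9 = -4 + (-21 - (-3 - 1*4))/9 = -4 + (-21 - (-3 - 4))/9 = -4 + (-21 - 1*(-7))/9 = -4 + (-21 + 7)/9 = -4 + (1/9)*(-14) = -4 - 14/9 = -50/9 ≈ -5.5556)
z*N = -50/9*25 = -1250/9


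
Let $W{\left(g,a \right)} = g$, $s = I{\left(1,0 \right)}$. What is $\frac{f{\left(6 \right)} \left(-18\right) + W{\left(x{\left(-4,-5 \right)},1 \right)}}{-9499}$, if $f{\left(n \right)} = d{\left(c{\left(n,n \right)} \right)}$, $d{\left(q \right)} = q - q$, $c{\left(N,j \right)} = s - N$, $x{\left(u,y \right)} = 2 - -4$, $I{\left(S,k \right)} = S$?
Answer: $- \frac{6}{9499} \approx -0.00063165$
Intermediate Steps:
$s = 1$
$x{\left(u,y \right)} = 6$ ($x{\left(u,y \right)} = 2 + 4 = 6$)
$c{\left(N,j \right)} = 1 - N$
$d{\left(q \right)} = 0$
$f{\left(n \right)} = 0$
$\frac{f{\left(6 \right)} \left(-18\right) + W{\left(x{\left(-4,-5 \right)},1 \right)}}{-9499} = \frac{0 \left(-18\right) + 6}{-9499} = \left(0 + 6\right) \left(- \frac{1}{9499}\right) = 6 \left(- \frac{1}{9499}\right) = - \frac{6}{9499}$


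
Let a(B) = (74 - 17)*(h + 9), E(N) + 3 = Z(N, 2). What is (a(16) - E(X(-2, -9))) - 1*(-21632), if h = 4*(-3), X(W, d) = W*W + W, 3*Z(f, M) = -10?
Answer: 64402/3 ≈ 21467.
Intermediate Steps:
Z(f, M) = -10/3 (Z(f, M) = (⅓)*(-10) = -10/3)
X(W, d) = W + W² (X(W, d) = W² + W = W + W²)
h = -12
E(N) = -19/3 (E(N) = -3 - 10/3 = -19/3)
a(B) = -171 (a(B) = (74 - 17)*(-12 + 9) = 57*(-3) = -171)
(a(16) - E(X(-2, -9))) - 1*(-21632) = (-171 - 1*(-19/3)) - 1*(-21632) = (-171 + 19/3) + 21632 = -494/3 + 21632 = 64402/3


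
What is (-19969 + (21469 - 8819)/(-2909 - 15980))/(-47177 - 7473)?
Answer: 377207091/1032283850 ≈ 0.36541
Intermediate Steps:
(-19969 + (21469 - 8819)/(-2909 - 15980))/(-47177 - 7473) = (-19969 + 12650/(-18889))/(-54650) = (-19969 + 12650*(-1/18889))*(-1/54650) = (-19969 - 12650/18889)*(-1/54650) = -377207091/18889*(-1/54650) = 377207091/1032283850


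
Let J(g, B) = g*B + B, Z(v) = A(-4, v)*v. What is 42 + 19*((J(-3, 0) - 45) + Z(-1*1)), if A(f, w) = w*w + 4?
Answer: -908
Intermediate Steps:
A(f, w) = 4 + w**2 (A(f, w) = w**2 + 4 = 4 + w**2)
Z(v) = v*(4 + v**2) (Z(v) = (4 + v**2)*v = v*(4 + v**2))
J(g, B) = B + B*g (J(g, B) = B*g + B = B + B*g)
42 + 19*((J(-3, 0) - 45) + Z(-1*1)) = 42 + 19*((0*(1 - 3) - 45) + (-1*1)*(4 + (-1*1)**2)) = 42 + 19*((0*(-2) - 45) - (4 + (-1)**2)) = 42 + 19*((0 - 45) - (4 + 1)) = 42 + 19*(-45 - 1*5) = 42 + 19*(-45 - 5) = 42 + 19*(-50) = 42 - 950 = -908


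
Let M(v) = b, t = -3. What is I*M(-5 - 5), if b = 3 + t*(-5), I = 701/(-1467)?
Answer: -1402/163 ≈ -8.6012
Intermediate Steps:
I = -701/1467 (I = 701*(-1/1467) = -701/1467 ≈ -0.47785)
b = 18 (b = 3 - 3*(-5) = 3 + 15 = 18)
M(v) = 18
I*M(-5 - 5) = -701/1467*18 = -1402/163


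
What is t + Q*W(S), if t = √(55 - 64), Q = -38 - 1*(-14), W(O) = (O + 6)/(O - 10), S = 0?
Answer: 72/5 + 3*I ≈ 14.4 + 3.0*I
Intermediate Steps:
W(O) = (6 + O)/(-10 + O)
Q = -24 (Q = -38 + 14 = -24)
t = 3*I (t = √(-9) = 3*I ≈ 3.0*I)
t + Q*W(S) = 3*I - 24*(6 + 0)/(-10 + 0) = 3*I - 24*6/(-10) = 3*I - (-12)*6/5 = 3*I - 24*(-⅗) = 3*I + 72/5 = 72/5 + 3*I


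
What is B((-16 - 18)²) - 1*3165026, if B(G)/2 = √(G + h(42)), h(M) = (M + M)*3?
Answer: -3165026 + 16*√22 ≈ -3.1650e+6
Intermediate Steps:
h(M) = 6*M (h(M) = (2*M)*3 = 6*M)
B(G) = 2*√(252 + G) (B(G) = 2*√(G + 6*42) = 2*√(G + 252) = 2*√(252 + G))
B((-16 - 18)²) - 1*3165026 = 2*√(252 + (-16 - 18)²) - 1*3165026 = 2*√(252 + (-34)²) - 3165026 = 2*√(252 + 1156) - 3165026 = 2*√1408 - 3165026 = 2*(8*√22) - 3165026 = 16*√22 - 3165026 = -3165026 + 16*√22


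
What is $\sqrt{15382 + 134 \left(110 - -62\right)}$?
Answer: $3 \sqrt{4270} \approx 196.04$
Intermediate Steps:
$\sqrt{15382 + 134 \left(110 - -62\right)} = \sqrt{15382 + 134 \left(110 + 62\right)} = \sqrt{15382 + 134 \cdot 172} = \sqrt{15382 + 23048} = \sqrt{38430} = 3 \sqrt{4270}$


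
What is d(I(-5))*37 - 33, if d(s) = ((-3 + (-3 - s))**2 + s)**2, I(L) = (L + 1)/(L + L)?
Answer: 39538147/625 ≈ 63261.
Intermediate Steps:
I(L) = (1 + L)/(2*L) (I(L) = (1 + L)/((2*L)) = (1 + L)*(1/(2*L)) = (1 + L)/(2*L))
d(s) = (s + (-6 - s)**2)**2 (d(s) = ((-6 - s)**2 + s)**2 = (s + (-6 - s)**2)**2)
d(I(-5))*37 - 33 = ((1/2)*(1 - 5)/(-5) + (6 + (1/2)*(1 - 5)/(-5))**2)**2*37 - 33 = ((1/2)*(-1/5)*(-4) + (6 + (1/2)*(-1/5)*(-4))**2)**2*37 - 33 = (2/5 + (6 + 2/5)**2)**2*37 - 33 = (2/5 + (32/5)**2)**2*37 - 33 = (2/5 + 1024/25)**2*37 - 33 = (1034/25)**2*37 - 33 = (1069156/625)*37 - 33 = 39558772/625 - 33 = 39538147/625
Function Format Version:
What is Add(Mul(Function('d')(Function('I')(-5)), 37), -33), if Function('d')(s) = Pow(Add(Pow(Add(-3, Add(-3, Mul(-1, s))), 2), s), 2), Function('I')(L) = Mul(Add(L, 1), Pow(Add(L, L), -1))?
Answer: Rational(39538147, 625) ≈ 63261.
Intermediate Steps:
Function('I')(L) = Mul(Rational(1, 2), Pow(L, -1), Add(1, L)) (Function('I')(L) = Mul(Add(1, L), Pow(Mul(2, L), -1)) = Mul(Add(1, L), Mul(Rational(1, 2), Pow(L, -1))) = Mul(Rational(1, 2), Pow(L, -1), Add(1, L)))
Function('d')(s) = Pow(Add(s, Pow(Add(-6, Mul(-1, s)), 2)), 2) (Function('d')(s) = Pow(Add(Pow(Add(-6, Mul(-1, s)), 2), s), 2) = Pow(Add(s, Pow(Add(-6, Mul(-1, s)), 2)), 2))
Add(Mul(Function('d')(Function('I')(-5)), 37), -33) = Add(Mul(Pow(Add(Mul(Rational(1, 2), Pow(-5, -1), Add(1, -5)), Pow(Add(6, Mul(Rational(1, 2), Pow(-5, -1), Add(1, -5))), 2)), 2), 37), -33) = Add(Mul(Pow(Add(Mul(Rational(1, 2), Rational(-1, 5), -4), Pow(Add(6, Mul(Rational(1, 2), Rational(-1, 5), -4)), 2)), 2), 37), -33) = Add(Mul(Pow(Add(Rational(2, 5), Pow(Add(6, Rational(2, 5)), 2)), 2), 37), -33) = Add(Mul(Pow(Add(Rational(2, 5), Pow(Rational(32, 5), 2)), 2), 37), -33) = Add(Mul(Pow(Add(Rational(2, 5), Rational(1024, 25)), 2), 37), -33) = Add(Mul(Pow(Rational(1034, 25), 2), 37), -33) = Add(Mul(Rational(1069156, 625), 37), -33) = Add(Rational(39558772, 625), -33) = Rational(39538147, 625)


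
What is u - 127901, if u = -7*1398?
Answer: -137687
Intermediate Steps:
u = -9786
u - 127901 = -9786 - 127901 = -137687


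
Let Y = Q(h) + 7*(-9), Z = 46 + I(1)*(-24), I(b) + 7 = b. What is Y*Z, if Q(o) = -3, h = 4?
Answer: -12540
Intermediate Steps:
I(b) = -7 + b
Z = 190 (Z = 46 + (-7 + 1)*(-24) = 46 - 6*(-24) = 46 + 144 = 190)
Y = -66 (Y = -3 + 7*(-9) = -3 - 63 = -66)
Y*Z = -66*190 = -12540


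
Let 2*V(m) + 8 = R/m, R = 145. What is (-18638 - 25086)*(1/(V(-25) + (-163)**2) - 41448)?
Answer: 481377593973352/265621 ≈ 1.8123e+9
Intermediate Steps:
V(m) = -4 + 145/(2*m) (V(m) = -4 + (145/m)/2 = -4 + 145/(2*m))
(-18638 - 25086)*(1/(V(-25) + (-163)**2) - 41448) = (-18638 - 25086)*(1/((-4 + (145/2)/(-25)) + (-163)**2) - 41448) = -43724*(1/((-4 + (145/2)*(-1/25)) + 26569) - 41448) = -43724*(1/((-4 - 29/10) + 26569) - 41448) = -43724*(1/(-69/10 + 26569) - 41448) = -43724*(1/(265621/10) - 41448) = -43724*(10/265621 - 41448) = -43724*(-11009459198/265621) = 481377593973352/265621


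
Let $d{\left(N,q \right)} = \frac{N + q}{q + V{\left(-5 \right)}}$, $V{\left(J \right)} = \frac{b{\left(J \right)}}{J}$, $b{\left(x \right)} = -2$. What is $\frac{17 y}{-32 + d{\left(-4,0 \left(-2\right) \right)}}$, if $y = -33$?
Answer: $\frac{187}{14} \approx 13.357$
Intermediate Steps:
$V{\left(J \right)} = - \frac{2}{J}$
$d{\left(N,q \right)} = \frac{N + q}{\frac{2}{5} + q}$ ($d{\left(N,q \right)} = \frac{N + q}{q - \frac{2}{-5}} = \frac{N + q}{q - - \frac{2}{5}} = \frac{N + q}{q + \frac{2}{5}} = \frac{N + q}{\frac{2}{5} + q}$)
$\frac{17 y}{-32 + d{\left(-4,0 \left(-2\right) \right)}} = \frac{17 \left(-33\right)}{-32 + \frac{5 \left(-4 + 0 \left(-2\right)\right)}{2 + 5 \cdot 0 \left(-2\right)}} = - \frac{561}{-32 + \frac{5 \left(-4 + 0\right)}{2 + 5 \cdot 0}} = - \frac{561}{-32 + 5 \frac{1}{2 + 0} \left(-4\right)} = - \frac{561}{-32 + 5 \cdot \frac{1}{2} \left(-4\right)} = - \frac{561}{-32 - 10} = - \frac{561}{-42} = \left(-561\right) \left(- \frac{1}{42}\right) = \frac{187}{14}$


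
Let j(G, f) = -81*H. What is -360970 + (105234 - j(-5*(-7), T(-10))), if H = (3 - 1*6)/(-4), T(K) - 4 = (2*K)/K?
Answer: -1022701/4 ≈ -2.5568e+5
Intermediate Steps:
T(K) = 6 (T(K) = 4 + (2*K)/K = 4 + 2 = 6)
H = ¾ (H = (3 - 6)*(-¼) = -3*(-¼) = ¾ ≈ 0.75000)
j(G, f) = -243/4 (j(G, f) = -81*¾ = -243/4)
-360970 + (105234 - j(-5*(-7), T(-10))) = -360970 + (105234 - 1*(-243/4)) = -360970 + (105234 + 243/4) = -360970 + 421179/4 = -1022701/4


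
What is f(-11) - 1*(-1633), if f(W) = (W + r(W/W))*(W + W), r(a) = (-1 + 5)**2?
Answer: 1523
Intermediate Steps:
r(a) = 16 (r(a) = 4**2 = 16)
f(W) = 2*W*(16 + W) (f(W) = (W + 16)*(W + W) = (16 + W)*(2*W) = 2*W*(16 + W))
f(-11) - 1*(-1633) = 2*(-11)*(16 - 11) - 1*(-1633) = 2*(-11)*5 + 1633 = -110 + 1633 = 1523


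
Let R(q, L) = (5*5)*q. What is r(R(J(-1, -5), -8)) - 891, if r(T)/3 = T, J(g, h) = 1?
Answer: -816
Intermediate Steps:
R(q, L) = 25*q
r(T) = 3*T
r(R(J(-1, -5), -8)) - 891 = 3*(25*1) - 891 = 3*25 - 891 = 75 - 891 = -816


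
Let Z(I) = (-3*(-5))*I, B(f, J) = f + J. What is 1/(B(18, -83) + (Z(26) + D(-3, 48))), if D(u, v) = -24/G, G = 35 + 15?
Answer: 25/8113 ≈ 0.0030815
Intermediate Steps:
G = 50
B(f, J) = J + f
D(u, v) = -12/25 (D(u, v) = -24/50 = -24*1/50 = -12/25)
Z(I) = 15*I
1/(B(18, -83) + (Z(26) + D(-3, 48))) = 1/((-83 + 18) + (15*26 - 12/25)) = 1/(-65 + (390 - 12/25)) = 1/(-65 + 9738/25) = 1/(8113/25) = 25/8113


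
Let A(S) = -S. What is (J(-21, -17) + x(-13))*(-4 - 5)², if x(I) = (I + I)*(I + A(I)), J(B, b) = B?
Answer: -1701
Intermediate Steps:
x(I) = 0 (x(I) = (I + I)*(I - I) = (2*I)*0 = 0)
(J(-21, -17) + x(-13))*(-4 - 5)² = (-21 + 0)*(-4 - 5)² = -21*(-9)² = -21*81 = -1701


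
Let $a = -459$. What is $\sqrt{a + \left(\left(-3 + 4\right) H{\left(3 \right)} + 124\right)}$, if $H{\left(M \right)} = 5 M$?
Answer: $8 i \sqrt{5} \approx 17.889 i$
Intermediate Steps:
$\sqrt{a + \left(\left(-3 + 4\right) H{\left(3 \right)} + 124\right)} = \sqrt{-459 + \left(\left(-3 + 4\right) 5 \cdot 3 + 124\right)} = \sqrt{-459 + \left(1 \cdot 15 + 124\right)} = \sqrt{-459 + \left(15 + 124\right)} = \sqrt{-459 + 139} = \sqrt{-320} = 8 i \sqrt{5}$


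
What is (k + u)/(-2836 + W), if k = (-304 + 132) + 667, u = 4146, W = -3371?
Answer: -1547/2069 ≈ -0.74770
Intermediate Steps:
k = 495 (k = -172 + 667 = 495)
(k + u)/(-2836 + W) = (495 + 4146)/(-2836 - 3371) = 4641/(-6207) = 4641*(-1/6207) = -1547/2069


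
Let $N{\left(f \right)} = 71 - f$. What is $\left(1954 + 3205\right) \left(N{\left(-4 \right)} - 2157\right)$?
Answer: $-10741038$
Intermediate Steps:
$\left(1954 + 3205\right) \left(N{\left(-4 \right)} - 2157\right) = \left(1954 + 3205\right) \left(\left(71 - -4\right) - 2157\right) = 5159 \left(\left(71 + 4\right) - 2157\right) = 5159 \left(75 - 2157\right) = 5159 \left(-2082\right) = -10741038$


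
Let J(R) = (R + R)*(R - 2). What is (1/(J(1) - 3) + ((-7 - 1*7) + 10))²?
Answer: 441/25 ≈ 17.640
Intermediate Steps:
J(R) = 2*R*(-2 + R) (J(R) = (2*R)*(-2 + R) = 2*R*(-2 + R))
(1/(J(1) - 3) + ((-7 - 1*7) + 10))² = (1/(2*1*(-2 + 1) - 3) + ((-7 - 1*7) + 10))² = (1/(2*1*(-1) - 3) + ((-7 - 7) + 10))² = (1/(-2 - 3) + (-14 + 10))² = (1/(-5) - 4)² = (-⅕ - 4)² = (-21/5)² = 441/25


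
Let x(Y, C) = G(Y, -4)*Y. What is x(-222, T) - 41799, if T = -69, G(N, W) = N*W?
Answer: -238935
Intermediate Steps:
x(Y, C) = -4*Y**2 (x(Y, C) = (Y*(-4))*Y = (-4*Y)*Y = -4*Y**2)
x(-222, T) - 41799 = -4*(-222)**2 - 41799 = -4*49284 - 41799 = -197136 - 41799 = -238935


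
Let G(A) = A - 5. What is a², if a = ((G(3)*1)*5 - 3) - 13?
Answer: 676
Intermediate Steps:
G(A) = -5 + A
a = -26 (a = (((-5 + 3)*1)*5 - 3) - 13 = (-2*1*5 - 3) - 13 = (-2*5 - 3) - 13 = (-10 - 3) - 13 = -13 - 13 = -26)
a² = (-26)² = 676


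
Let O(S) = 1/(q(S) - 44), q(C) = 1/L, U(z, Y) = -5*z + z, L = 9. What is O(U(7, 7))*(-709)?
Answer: 6381/395 ≈ 16.154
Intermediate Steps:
U(z, Y) = -4*z
q(C) = ⅑ (q(C) = 1/9 = ⅑)
O(S) = -9/395 (O(S) = 1/(⅑ - 44) = 1/(-395/9) = -9/395)
O(U(7, 7))*(-709) = -9/395*(-709) = 6381/395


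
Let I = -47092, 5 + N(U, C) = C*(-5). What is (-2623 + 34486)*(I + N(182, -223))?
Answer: -1465124466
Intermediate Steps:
N(U, C) = -5 - 5*C (N(U, C) = -5 + C*(-5) = -5 - 5*C)
(-2623 + 34486)*(I + N(182, -223)) = (-2623 + 34486)*(-47092 + (-5 - 5*(-223))) = 31863*(-47092 + (-5 + 1115)) = 31863*(-47092 + 1110) = 31863*(-45982) = -1465124466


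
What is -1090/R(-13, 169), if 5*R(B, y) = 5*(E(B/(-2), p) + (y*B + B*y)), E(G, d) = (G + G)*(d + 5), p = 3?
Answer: 109/429 ≈ 0.25408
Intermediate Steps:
E(G, d) = 2*G*(5 + d) (E(G, d) = (2*G)*(5 + d) = 2*G*(5 + d))
R(B, y) = -8*B + 2*B*y (R(B, y) = (5*(2*(B/(-2))*(5 + 3) + (y*B + B*y)))/5 = (5*(2*(B*(-½))*8 + (B*y + B*y)))/5 = (5*(2*(-B/2)*8 + 2*B*y))/5 = (5*(-8*B + 2*B*y))/5 = (-40*B + 10*B*y)/5 = -8*B + 2*B*y)
-1090/R(-13, 169) = -1090*(-1/(26*(-4 + 169))) = -1090/(2*(-13)*165) = -1090/(-4290) = -1090*(-1/4290) = 109/429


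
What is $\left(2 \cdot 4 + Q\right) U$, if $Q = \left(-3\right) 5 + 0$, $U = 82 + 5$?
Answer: $-609$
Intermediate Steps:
$U = 87$
$Q = -15$ ($Q = -15 + 0 = -15$)
$\left(2 \cdot 4 + Q\right) U = \left(2 \cdot 4 - 15\right) 87 = \left(8 - 15\right) 87 = \left(-7\right) 87 = -609$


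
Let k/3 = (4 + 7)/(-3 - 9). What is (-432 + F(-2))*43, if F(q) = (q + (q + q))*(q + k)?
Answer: -34701/2 ≈ -17351.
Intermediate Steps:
k = -11/4 (k = 3*((4 + 7)/(-3 - 9)) = 3*(11/(-12)) = 3*(11*(-1/12)) = 3*(-11/12) = -11/4 ≈ -2.7500)
F(q) = 3*q*(-11/4 + q) (F(q) = (q + (q + q))*(q - 11/4) = (q + 2*q)*(-11/4 + q) = (3*q)*(-11/4 + q) = 3*q*(-11/4 + q))
(-432 + F(-2))*43 = (-432 + (3/4)*(-2)*(-11 + 4*(-2)))*43 = (-432 + (3/4)*(-2)*(-11 - 8))*43 = (-432 + (3/4)*(-2)*(-19))*43 = (-432 + 57/2)*43 = -807/2*43 = -34701/2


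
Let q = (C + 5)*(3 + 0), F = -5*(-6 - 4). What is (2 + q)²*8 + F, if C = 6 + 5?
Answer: 20050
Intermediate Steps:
C = 11
F = 50 (F = -5*(-10) = 50)
q = 48 (q = (11 + 5)*(3 + 0) = 16*3 = 48)
(2 + q)²*8 + F = (2 + 48)²*8 + 50 = 50²*8 + 50 = 2500*8 + 50 = 20000 + 50 = 20050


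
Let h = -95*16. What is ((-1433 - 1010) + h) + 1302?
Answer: -2661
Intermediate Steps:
h = -1520
((-1433 - 1010) + h) + 1302 = ((-1433 - 1010) - 1520) + 1302 = (-2443 - 1520) + 1302 = -3963 + 1302 = -2661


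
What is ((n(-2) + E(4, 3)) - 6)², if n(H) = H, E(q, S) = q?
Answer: 16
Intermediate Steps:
((n(-2) + E(4, 3)) - 6)² = ((-2 + 4) - 6)² = (2 - 6)² = (-4)² = 16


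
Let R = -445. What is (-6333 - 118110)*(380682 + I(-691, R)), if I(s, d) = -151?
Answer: -47354419233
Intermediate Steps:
(-6333 - 118110)*(380682 + I(-691, R)) = (-6333 - 118110)*(380682 - 151) = -124443*380531 = -47354419233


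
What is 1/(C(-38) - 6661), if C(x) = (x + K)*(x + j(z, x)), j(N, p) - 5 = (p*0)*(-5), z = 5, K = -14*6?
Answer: -1/2635 ≈ -0.00037951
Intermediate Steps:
K = -84
j(N, p) = 5 (j(N, p) = 5 + (p*0)*(-5) = 5 + 0*(-5) = 5 + 0 = 5)
C(x) = (-84 + x)*(5 + x) (C(x) = (x - 84)*(x + 5) = (-84 + x)*(5 + x))
1/(C(-38) - 6661) = 1/((-420 + (-38)**2 - 79*(-38)) - 6661) = 1/((-420 + 1444 + 3002) - 6661) = 1/(4026 - 6661) = 1/(-2635) = -1/2635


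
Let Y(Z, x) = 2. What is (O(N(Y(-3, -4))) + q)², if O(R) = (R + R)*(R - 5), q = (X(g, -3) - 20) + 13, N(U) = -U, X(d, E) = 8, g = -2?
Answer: 841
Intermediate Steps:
q = 1 (q = (8 - 20) + 13 = -12 + 13 = 1)
O(R) = 2*R*(-5 + R) (O(R) = (2*R)*(-5 + R) = 2*R*(-5 + R))
(O(N(Y(-3, -4))) + q)² = (2*(-1*2)*(-5 - 1*2) + 1)² = (2*(-2)*(-5 - 2) + 1)² = (2*(-2)*(-7) + 1)² = (28 + 1)² = 29² = 841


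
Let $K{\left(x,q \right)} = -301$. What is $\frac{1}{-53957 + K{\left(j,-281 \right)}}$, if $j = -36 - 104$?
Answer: $- \frac{1}{54258} \approx -1.843 \cdot 10^{-5}$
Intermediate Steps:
$j = -140$
$\frac{1}{-53957 + K{\left(j,-281 \right)}} = \frac{1}{-53957 - 301} = \frac{1}{-54258} = - \frac{1}{54258}$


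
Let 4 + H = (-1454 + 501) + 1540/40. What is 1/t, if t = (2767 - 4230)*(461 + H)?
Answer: 2/1338645 ≈ 1.4940e-6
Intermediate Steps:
H = -1837/2 (H = -4 + ((-1454 + 501) + 1540/40) = -4 + (-953 + 1540*(1/40)) = -4 + (-953 + 77/2) = -4 - 1829/2 = -1837/2 ≈ -918.50)
t = 1338645/2 (t = (2767 - 4230)*(461 - 1837/2) = -1463*(-915/2) = 1338645/2 ≈ 6.6932e+5)
1/t = 1/(1338645/2) = 2/1338645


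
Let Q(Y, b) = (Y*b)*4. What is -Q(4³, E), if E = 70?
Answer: -17920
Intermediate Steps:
Q(Y, b) = 4*Y*b
-Q(4³, E) = -4*4³*70 = -4*64*70 = -1*17920 = -17920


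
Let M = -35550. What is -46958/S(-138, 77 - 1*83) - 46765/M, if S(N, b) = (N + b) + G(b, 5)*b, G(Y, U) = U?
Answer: 55916467/206190 ≈ 271.19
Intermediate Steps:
S(N, b) = N + 6*b (S(N, b) = (N + b) + 5*b = N + 6*b)
-46958/S(-138, 77 - 1*83) - 46765/M = -46958/(-138 + 6*(77 - 1*83)) - 46765/(-35550) = -46958/(-138 + 6*(77 - 83)) - 46765*(-1/35550) = -46958/(-138 + 6*(-6)) + 9353/7110 = -46958/(-138 - 36) + 9353/7110 = -46958/(-174) + 9353/7110 = -46958*(-1/174) + 9353/7110 = 23479/87 + 9353/7110 = 55916467/206190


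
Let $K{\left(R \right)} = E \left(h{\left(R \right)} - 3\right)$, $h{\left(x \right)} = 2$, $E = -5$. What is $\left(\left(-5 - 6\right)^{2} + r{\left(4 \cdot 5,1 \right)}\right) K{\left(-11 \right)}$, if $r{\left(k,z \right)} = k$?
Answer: $705$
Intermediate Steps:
$K{\left(R \right)} = 5$ ($K{\left(R \right)} = - 5 \left(2 - 3\right) = \left(-5\right) \left(-1\right) = 5$)
$\left(\left(-5 - 6\right)^{2} + r{\left(4 \cdot 5,1 \right)}\right) K{\left(-11 \right)} = \left(\left(-5 - 6\right)^{2} + 4 \cdot 5\right) 5 = \left(\left(-11\right)^{2} + 20\right) 5 = \left(121 + 20\right) 5 = 141 \cdot 5 = 705$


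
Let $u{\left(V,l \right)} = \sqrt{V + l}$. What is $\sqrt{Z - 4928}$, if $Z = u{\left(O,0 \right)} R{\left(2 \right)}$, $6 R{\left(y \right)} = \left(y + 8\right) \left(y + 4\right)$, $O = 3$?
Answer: $\sqrt{-4928 + 10 \sqrt{3}} \approx 70.076 i$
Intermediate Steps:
$R{\left(y \right)} = \frac{\left(4 + y\right) \left(8 + y\right)}{6}$ ($R{\left(y \right)} = \frac{\left(y + 8\right) \left(y + 4\right)}{6} = \frac{\left(8 + y\right) \left(4 + y\right)}{6} = \frac{\left(4 + y\right) \left(8 + y\right)}{6}$)
$Z = 10 \sqrt{3}$ ($Z = \sqrt{3 + 0} \left(\frac{16}{3} + 2 \cdot 2 + \frac{2^{2}}{6}\right) = \sqrt{3} \left(\frac{16}{3} + 4 + \frac{1}{6} \cdot 4\right) = \sqrt{3} \left(\frac{16}{3} + 4 + \frac{2}{3}\right) = \sqrt{3} \cdot 10 = 10 \sqrt{3} \approx 17.32$)
$\sqrt{Z - 4928} = \sqrt{10 \sqrt{3} - 4928} = \sqrt{-4928 + 10 \sqrt{3}}$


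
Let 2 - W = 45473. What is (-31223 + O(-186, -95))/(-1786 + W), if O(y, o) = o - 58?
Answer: 31376/47257 ≈ 0.66394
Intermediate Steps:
W = -45471 (W = 2 - 1*45473 = 2 - 45473 = -45471)
O(y, o) = -58 + o
(-31223 + O(-186, -95))/(-1786 + W) = (-31223 + (-58 - 95))/(-1786 - 45471) = (-31223 - 153)/(-47257) = -31376*(-1/47257) = 31376/47257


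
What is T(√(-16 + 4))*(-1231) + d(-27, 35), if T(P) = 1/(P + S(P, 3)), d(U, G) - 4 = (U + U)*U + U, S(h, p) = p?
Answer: 8814/7 + 2462*I*√3/21 ≈ 1259.1 + 203.06*I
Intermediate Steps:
d(U, G) = 4 + U + 2*U² (d(U, G) = 4 + ((U + U)*U + U) = 4 + ((2*U)*U + U) = 4 + (2*U² + U) = 4 + (U + 2*U²) = 4 + U + 2*U²)
T(P) = 1/(3 + P) (T(P) = 1/(P + 3) = 1/(3 + P))
T(√(-16 + 4))*(-1231) + d(-27, 35) = -1231/(3 + √(-16 + 4)) + (4 - 27 + 2*(-27)²) = -1231/(3 + √(-12)) + (4 - 27 + 2*729) = -1231/(3 + 2*I*√3) + (4 - 27 + 1458) = -1231/(3 + 2*I*√3) + 1435 = 1435 - 1231/(3 + 2*I*√3)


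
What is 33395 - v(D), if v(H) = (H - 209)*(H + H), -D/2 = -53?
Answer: 55231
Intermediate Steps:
D = 106 (D = -2*(-53) = 106)
v(H) = 2*H*(-209 + H) (v(H) = (-209 + H)*(2*H) = 2*H*(-209 + H))
33395 - v(D) = 33395 - 2*106*(-209 + 106) = 33395 - 2*106*(-103) = 33395 - 1*(-21836) = 33395 + 21836 = 55231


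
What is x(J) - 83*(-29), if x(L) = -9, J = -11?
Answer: 2398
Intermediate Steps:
x(J) - 83*(-29) = -9 - 83*(-29) = -9 + 2407 = 2398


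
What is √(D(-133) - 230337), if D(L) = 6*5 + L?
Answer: 2*I*√57610 ≈ 480.04*I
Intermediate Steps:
D(L) = 30 + L
√(D(-133) - 230337) = √((30 - 133) - 230337) = √(-103 - 230337) = √(-230440) = 2*I*√57610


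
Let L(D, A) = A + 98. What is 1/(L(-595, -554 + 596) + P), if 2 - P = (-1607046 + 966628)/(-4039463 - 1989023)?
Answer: 3014243/427702297 ≈ 0.0070475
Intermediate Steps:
L(D, A) = 98 + A
P = 5708277/3014243 (P = 2 - (-1607046 + 966628)/(-4039463 - 1989023) = 2 - (-640418)/(-6028486) = 2 - (-640418)*(-1)/6028486 = 2 - 1*320209/3014243 = 2 - 320209/3014243 = 5708277/3014243 ≈ 1.8938)
1/(L(-595, -554 + 596) + P) = 1/((98 + (-554 + 596)) + 5708277/3014243) = 1/((98 + 42) + 5708277/3014243) = 1/(140 + 5708277/3014243) = 1/(427702297/3014243) = 3014243/427702297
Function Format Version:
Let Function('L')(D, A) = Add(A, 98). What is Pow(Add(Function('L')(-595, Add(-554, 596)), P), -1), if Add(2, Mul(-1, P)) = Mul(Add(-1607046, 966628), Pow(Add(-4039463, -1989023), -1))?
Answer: Rational(3014243, 427702297) ≈ 0.0070475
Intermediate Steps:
Function('L')(D, A) = Add(98, A)
P = Rational(5708277, 3014243) (P = Add(2, Mul(-1, Mul(Add(-1607046, 966628), Pow(Add(-4039463, -1989023), -1)))) = Add(2, Mul(-1, Mul(-640418, Pow(-6028486, -1)))) = Add(2, Mul(-1, Mul(-640418, Rational(-1, 6028486)))) = Add(2, Mul(-1, Rational(320209, 3014243))) = Add(2, Rational(-320209, 3014243)) = Rational(5708277, 3014243) ≈ 1.8938)
Pow(Add(Function('L')(-595, Add(-554, 596)), P), -1) = Pow(Add(Add(98, Add(-554, 596)), Rational(5708277, 3014243)), -1) = Pow(Add(Add(98, 42), Rational(5708277, 3014243)), -1) = Pow(Add(140, Rational(5708277, 3014243)), -1) = Pow(Rational(427702297, 3014243), -1) = Rational(3014243, 427702297)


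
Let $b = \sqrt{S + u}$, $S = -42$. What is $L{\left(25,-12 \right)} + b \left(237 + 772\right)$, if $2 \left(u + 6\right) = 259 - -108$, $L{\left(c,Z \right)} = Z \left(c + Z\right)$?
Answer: $-156 + \frac{1009 \sqrt{542}}{2} \approx 11589.0$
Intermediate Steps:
$L{\left(c,Z \right)} = Z \left(Z + c\right)$
$u = \frac{355}{2}$ ($u = -6 + \frac{259 - -108}{2} = -6 + \frac{259 + 108}{2} = -6 + \frac{1}{2} \cdot 367 = -6 + \frac{367}{2} = \frac{355}{2} \approx 177.5$)
$b = \frac{\sqrt{542}}{2}$ ($b = \sqrt{-42 + \frac{355}{2}} = \sqrt{\frac{271}{2}} = \frac{\sqrt{542}}{2} \approx 11.64$)
$L{\left(25,-12 \right)} + b \left(237 + 772\right) = - 12 \left(-12 + 25\right) + \frac{\sqrt{542}}{2} \left(237 + 772\right) = \left(-12\right) 13 + \frac{\sqrt{542}}{2} \cdot 1009 = -156 + \frac{1009 \sqrt{542}}{2}$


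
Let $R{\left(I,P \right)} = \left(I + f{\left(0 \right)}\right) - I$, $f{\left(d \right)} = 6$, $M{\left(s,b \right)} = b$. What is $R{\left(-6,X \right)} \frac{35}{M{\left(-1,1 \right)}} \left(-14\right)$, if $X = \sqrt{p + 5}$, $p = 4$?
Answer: $-2940$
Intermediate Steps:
$X = 3$ ($X = \sqrt{4 + 5} = \sqrt{9} = 3$)
$R{\left(I,P \right)} = 6$ ($R{\left(I,P \right)} = \left(I + 6\right) - I = \left(6 + I\right) - I = 6$)
$R{\left(-6,X \right)} \frac{35}{M{\left(-1,1 \right)}} \left(-14\right) = 6 \cdot \frac{35}{1} \left(-14\right) = 6 \cdot 35 \cdot 1 \left(-14\right) = 6 \cdot 35 \left(-14\right) = 210 \left(-14\right) = -2940$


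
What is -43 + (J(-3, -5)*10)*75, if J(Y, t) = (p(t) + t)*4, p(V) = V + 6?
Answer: -12043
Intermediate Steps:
p(V) = 6 + V
J(Y, t) = 24 + 8*t (J(Y, t) = ((6 + t) + t)*4 = (6 + 2*t)*4 = 24 + 8*t)
-43 + (J(-3, -5)*10)*75 = -43 + ((24 + 8*(-5))*10)*75 = -43 + ((24 - 40)*10)*75 = -43 - 16*10*75 = -43 - 160*75 = -43 - 12000 = -12043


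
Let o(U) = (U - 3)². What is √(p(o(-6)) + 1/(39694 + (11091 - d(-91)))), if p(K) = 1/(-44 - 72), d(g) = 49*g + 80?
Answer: I*√5503960518/799878 ≈ 0.09275*I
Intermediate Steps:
d(g) = 80 + 49*g
o(U) = (-3 + U)²
p(K) = -1/116 (p(K) = 1/(-116) = -1/116)
√(p(o(-6)) + 1/(39694 + (11091 - d(-91)))) = √(-1/116 + 1/(39694 + (11091 - (80 + 49*(-91))))) = √(-1/116 + 1/(39694 + (11091 - (80 - 4459)))) = √(-1/116 + 1/(39694 + (11091 - 1*(-4379)))) = √(-1/116 + 1/(39694 + (11091 + 4379))) = √(-1/116 + 1/(39694 + 15470)) = √(-1/116 + 1/55164) = √(-6881/799878) = I*√5503960518/799878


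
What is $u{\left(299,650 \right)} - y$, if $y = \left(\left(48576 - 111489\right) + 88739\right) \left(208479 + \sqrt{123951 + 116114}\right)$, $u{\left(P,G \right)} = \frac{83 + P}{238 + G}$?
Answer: $- \frac{2390575322185}{444} - 490694 \sqrt{665} \approx -5.3968 \cdot 10^{9}$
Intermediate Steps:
$u{\left(P,G \right)} = \frac{83 + P}{238 + G}$
$y = 5384178654 + 490694 \sqrt{665}$ ($y = \left(\left(48576 - 111489\right) + 88739\right) \left(208479 + \sqrt{240065}\right) = \left(-62913 + 88739\right) \left(208479 + 19 \sqrt{665}\right) = 25826 \left(208479 + 19 \sqrt{665}\right) = 5384178654 + 490694 \sqrt{665} \approx 5.3968 \cdot 10^{9}$)
$u{\left(299,650 \right)} - y = \frac{83 + 299}{238 + 650} - \left(5384178654 + 490694 \sqrt{665}\right) = \frac{1}{888} \cdot 382 - \left(5384178654 + 490694 \sqrt{665}\right) = \frac{191}{444} - \left(5384178654 + 490694 \sqrt{665}\right) = - \frac{2390575322185}{444} - 490694 \sqrt{665}$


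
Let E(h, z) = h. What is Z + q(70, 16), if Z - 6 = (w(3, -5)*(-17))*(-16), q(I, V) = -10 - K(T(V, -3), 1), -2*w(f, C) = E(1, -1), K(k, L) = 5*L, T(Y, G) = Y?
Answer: -145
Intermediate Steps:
w(f, C) = -½ (w(f, C) = -½*1 = -½)
q(I, V) = -15 (q(I, V) = -10 - 5 = -15)
Z = -130 (Z = 6 - ½*(-17)*(-16) = 6 + (17/2)*(-16) = 6 - 136 = -130)
Z + q(70, 16) = -130 - 15 = -145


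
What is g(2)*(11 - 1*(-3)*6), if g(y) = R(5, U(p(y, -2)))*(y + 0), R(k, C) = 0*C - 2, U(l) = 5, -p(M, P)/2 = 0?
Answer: -116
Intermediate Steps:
p(M, P) = 0 (p(M, P) = -2*0 = 0)
R(k, C) = -2 (R(k, C) = 0 - 2 = -2)
g(y) = -2*y (g(y) = -2*(y + 0) = -2*y)
g(2)*(11 - 1*(-3)*6) = (-2*2)*(11 - 1*(-3)*6) = -4*(11 + 3*6) = -4*(11 + 18) = -4*29 = -116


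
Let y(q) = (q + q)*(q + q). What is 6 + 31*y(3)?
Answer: 1122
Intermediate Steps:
y(q) = 4*q² (y(q) = (2*q)*(2*q) = 4*q²)
6 + 31*y(3) = 6 + 31*(4*3²) = 6 + 31*(4*9) = 6 + 31*36 = 6 + 1116 = 1122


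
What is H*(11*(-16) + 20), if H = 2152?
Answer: -335712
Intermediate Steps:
H*(11*(-16) + 20) = 2152*(11*(-16) + 20) = 2152*(-176 + 20) = 2152*(-156) = -335712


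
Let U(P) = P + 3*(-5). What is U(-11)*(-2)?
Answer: 52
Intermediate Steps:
U(P) = -15 + P (U(P) = P - 15 = -15 + P)
U(-11)*(-2) = (-15 - 11)*(-2) = -26*(-2) = 52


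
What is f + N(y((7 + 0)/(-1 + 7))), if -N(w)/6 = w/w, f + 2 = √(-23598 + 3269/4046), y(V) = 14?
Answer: -8 + I*√27278354/34 ≈ -8.0 + 153.61*I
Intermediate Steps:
f = -2 + I*√27278354/34 (f = -2 + √(-23598 + 3269/4046) = -2 + √(-23598 + 3269*(1/4046)) = -2 + √(-23598 + 467/578) = -2 + √(-13639177/578) = -2 + I*√27278354/34 ≈ -2.0 + 153.61*I)
N(w) = -6 (N(w) = -6*w/w = -6*1 = -6)
f + N(y((7 + 0)/(-1 + 7))) = (-2 + I*√27278354/34) - 6 = -8 + I*√27278354/34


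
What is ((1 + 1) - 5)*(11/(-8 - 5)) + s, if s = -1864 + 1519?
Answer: -4452/13 ≈ -342.46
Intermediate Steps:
s = -345
((1 + 1) - 5)*(11/(-8 - 5)) + s = ((1 + 1) - 5)*(11/(-8 - 5)) - 345 = (2 - 5)*(11/(-13)) - 345 = -(-3)*11/13 - 345 = -3*(-11/13) - 345 = 33/13 - 345 = -4452/13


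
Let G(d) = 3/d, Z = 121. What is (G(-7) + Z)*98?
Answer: 11816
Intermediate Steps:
(G(-7) + Z)*98 = (3/(-7) + 121)*98 = (3*(-⅐) + 121)*98 = (-3/7 + 121)*98 = (844/7)*98 = 11816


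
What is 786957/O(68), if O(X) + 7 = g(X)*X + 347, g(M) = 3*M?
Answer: 786957/14212 ≈ 55.373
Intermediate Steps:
O(X) = 340 + 3*X² (O(X) = -7 + ((3*X)*X + 347) = -7 + (3*X² + 347) = -7 + (347 + 3*X²) = 340 + 3*X²)
786957/O(68) = 786957/(340 + 3*68²) = 786957/(340 + 3*4624) = 786957/(340 + 13872) = 786957/14212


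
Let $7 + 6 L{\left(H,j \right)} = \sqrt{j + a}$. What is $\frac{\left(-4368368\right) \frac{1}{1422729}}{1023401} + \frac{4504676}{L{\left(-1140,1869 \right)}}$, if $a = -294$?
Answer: $\frac{180520420899337900}{1456022281329} + \frac{202710420 \sqrt{7}}{763} \approx 8.2689 \cdot 10^{5}$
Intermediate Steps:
$L{\left(H,j \right)} = - \frac{7}{6} + \frac{\sqrt{-294 + j}}{6}$ ($L{\left(H,j \right)} = - \frac{7}{6} + \frac{\sqrt{j - 294}}{6} = - \frac{7}{6} + \frac{\sqrt{-294 + j}}{6}$)
$\frac{\left(-4368368\right) \frac{1}{1422729}}{1023401} + \frac{4504676}{L{\left(-1140,1869 \right)}} = \frac{\left(-4368368\right) \frac{1}{1422729}}{1023401} + \frac{4504676}{- \frac{7}{6} + \frac{\sqrt{-294 + 1869}}{6}} = \left(-4368368\right) \frac{1}{1422729} \cdot \frac{1}{1023401} + \frac{4504676}{- \frac{7}{6} + \frac{\sqrt{1575}}{6}} = \left(- \frac{4368368}{1422729}\right) \frac{1}{1023401} + \frac{4504676}{- \frac{7}{6} + \frac{15 \sqrt{7}}{6}} = - \frac{4368368}{1456022281329} + \frac{4504676}{- \frac{7}{6} + \frac{5 \sqrt{7}}{2}}$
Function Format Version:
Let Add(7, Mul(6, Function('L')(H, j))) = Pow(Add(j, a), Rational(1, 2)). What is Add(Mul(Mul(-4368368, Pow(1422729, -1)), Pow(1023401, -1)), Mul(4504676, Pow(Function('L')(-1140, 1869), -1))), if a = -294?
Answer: Add(Rational(180520420899337900, 1456022281329), Mul(Rational(202710420, 763), Pow(7, Rational(1, 2)))) ≈ 8.2689e+5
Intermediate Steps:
Function('L')(H, j) = Add(Rational(-7, 6), Mul(Rational(1, 6), Pow(Add(-294, j), Rational(1, 2)))) (Function('L')(H, j) = Add(Rational(-7, 6), Mul(Rational(1, 6), Pow(Add(j, -294), Rational(1, 2)))) = Add(Rational(-7, 6), Mul(Rational(1, 6), Pow(Add(-294, j), Rational(1, 2)))))
Add(Mul(Mul(-4368368, Pow(1422729, -1)), Pow(1023401, -1)), Mul(4504676, Pow(Function('L')(-1140, 1869), -1))) = Add(Mul(Mul(-4368368, Pow(1422729, -1)), Pow(1023401, -1)), Mul(4504676, Pow(Add(Rational(-7, 6), Mul(Rational(1, 6), Pow(Add(-294, 1869), Rational(1, 2)))), -1))) = Add(Mul(Mul(-4368368, Rational(1, 1422729)), Rational(1, 1023401)), Mul(4504676, Pow(Add(Rational(-7, 6), Mul(Rational(1, 6), Pow(1575, Rational(1, 2)))), -1))) = Add(Mul(Rational(-4368368, 1422729), Rational(1, 1023401)), Mul(4504676, Pow(Add(Rational(-7, 6), Mul(Rational(1, 6), Mul(15, Pow(7, Rational(1, 2))))), -1))) = Add(Rational(-4368368, 1456022281329), Mul(4504676, Pow(Add(Rational(-7, 6), Mul(Rational(5, 2), Pow(7, Rational(1, 2)))), -1)))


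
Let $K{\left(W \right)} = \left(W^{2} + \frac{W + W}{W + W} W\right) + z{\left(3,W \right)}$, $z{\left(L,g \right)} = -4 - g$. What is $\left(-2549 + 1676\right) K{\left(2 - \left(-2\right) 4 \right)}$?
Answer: $-83808$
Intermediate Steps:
$K{\left(W \right)} = -4 + W^{2}$ ($K{\left(W \right)} = \left(W^{2} + \frac{W + W}{W + W} W\right) - \left(4 + W\right) = \left(W^{2} + \frac{2 W}{2 W} W\right) - \left(4 + W\right) = \left(W^{2} + 2 W \frac{1}{2 W} W\right) - \left(4 + W\right) = \left(W^{2} + 1 W\right) - \left(4 + W\right) = \left(W^{2} + W\right) - \left(4 + W\right) = \left(W + W^{2}\right) - \left(4 + W\right) = -4 + W^{2}$)
$\left(-2549 + 1676\right) K{\left(2 - \left(-2\right) 4 \right)} = \left(-2549 + 1676\right) \left(-4 + \left(2 - \left(-2\right) 4\right)^{2}\right) = - 873 \left(-4 + \left(2 - -8\right)^{2}\right) = - 873 \left(-4 + \left(2 + 8\right)^{2}\right) = - 873 \left(-4 + 10^{2}\right) = - 873 \left(-4 + 100\right) = \left(-873\right) 96 = -83808$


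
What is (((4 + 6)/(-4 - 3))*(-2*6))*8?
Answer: 960/7 ≈ 137.14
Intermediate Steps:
(((4 + 6)/(-4 - 3))*(-2*6))*8 = ((10/(-7))*(-12))*8 = ((10*(-1/7))*(-12))*8 = -10/7*(-12)*8 = (120/7)*8 = 960/7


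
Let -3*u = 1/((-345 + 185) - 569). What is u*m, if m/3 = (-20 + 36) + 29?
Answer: 5/81 ≈ 0.061728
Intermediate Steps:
u = 1/2187 (u = -1/(3*((-345 + 185) - 569)) = -1/(3*(-160 - 569)) = -⅓/(-729) = -⅓*(-1/729) = 1/2187 ≈ 0.00045725)
m = 135 (m = 3*((-20 + 36) + 29) = 3*(16 + 29) = 3*45 = 135)
u*m = (1/2187)*135 = 5/81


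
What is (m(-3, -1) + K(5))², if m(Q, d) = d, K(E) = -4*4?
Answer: 289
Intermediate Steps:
K(E) = -16
(m(-3, -1) + K(5))² = (-1 - 16)² = (-17)² = 289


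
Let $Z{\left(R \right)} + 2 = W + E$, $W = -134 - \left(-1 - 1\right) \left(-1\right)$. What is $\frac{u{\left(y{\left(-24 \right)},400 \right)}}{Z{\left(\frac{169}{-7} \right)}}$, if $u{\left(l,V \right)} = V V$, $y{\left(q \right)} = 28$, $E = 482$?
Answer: $\frac{20000}{43} \approx 465.12$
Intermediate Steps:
$W = -136$ ($W = -134 - \left(-2\right) \left(-1\right) = -134 - 2 = -136$)
$u{\left(l,V \right)} = V^{2}$
$Z{\left(R \right)} = 344$ ($Z{\left(R \right)} = -2 + \left(-136 + 482\right) = -2 + 346 = 344$)
$\frac{u{\left(y{\left(-24 \right)},400 \right)}}{Z{\left(\frac{169}{-7} \right)}} = \frac{400^{2}}{344} = 160000 \cdot \frac{1}{344} = \frac{20000}{43}$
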